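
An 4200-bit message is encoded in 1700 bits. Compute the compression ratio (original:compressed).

Compression ratio = Original / Compressed
= 4200 / 1700 = 2.47:1


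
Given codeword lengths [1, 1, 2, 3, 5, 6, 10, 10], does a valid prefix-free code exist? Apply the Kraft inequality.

Kraft inequality: Σ 2^(-l_i) ≤ 1 for prefix-free code
Calculating: 2^(-1) + 2^(-1) + 2^(-2) + 2^(-3) + 2^(-5) + 2^(-6) + 2^(-10) + 2^(-10)
= 0.5 + 0.5 + 0.25 + 0.125 + 0.03125 + 0.015625 + 0.0009765625 + 0.0009765625
= 1.4238
Since 1.4238 > 1, prefix-free code does not exist


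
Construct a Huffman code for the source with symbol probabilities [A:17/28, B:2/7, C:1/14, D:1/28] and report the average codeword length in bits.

Huffman tree construction:
Combine smallest probabilities repeatedly
Resulting codes:
  A: 1 (length 1)
  B: 01 (length 2)
  C: 001 (length 3)
  D: 000 (length 3)
Average length = Σ p(s) × length(s) = 1.5000 bits


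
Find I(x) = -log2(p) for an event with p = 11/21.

Information content I(x) = -log₂(p(x))
I = -log₂(11/21) = -log₂(0.5238)
I = 0.9329 bits


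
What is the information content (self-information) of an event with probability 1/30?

Information content I(x) = -log₂(p(x))
I = -log₂(1/30) = -log₂(0.0333)
I = 4.9069 bits


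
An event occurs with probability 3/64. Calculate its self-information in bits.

Information content I(x) = -log₂(p(x))
I = -log₂(3/64) = -log₂(0.0469)
I = 4.4150 bits


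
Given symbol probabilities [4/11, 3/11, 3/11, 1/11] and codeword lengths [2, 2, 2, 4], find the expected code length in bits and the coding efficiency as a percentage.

Average length L = Σ p_i × l_i = 2.1818 bits
Entropy H = 1.8676 bits
Efficiency η = H/L × 100% = 85.60%


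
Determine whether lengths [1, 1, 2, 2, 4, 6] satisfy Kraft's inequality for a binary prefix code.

Kraft inequality: Σ 2^(-l_i) ≤ 1 for prefix-free code
Calculating: 2^(-1) + 2^(-1) + 2^(-2) + 2^(-2) + 2^(-4) + 2^(-6)
= 0.5 + 0.5 + 0.25 + 0.25 + 0.0625 + 0.015625
= 1.5781
Since 1.5781 > 1, prefix-free code does not exist


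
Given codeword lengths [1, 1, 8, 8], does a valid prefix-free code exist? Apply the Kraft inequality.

Kraft inequality: Σ 2^(-l_i) ≤ 1 for prefix-free code
Calculating: 2^(-1) + 2^(-1) + 2^(-8) + 2^(-8)
= 0.5 + 0.5 + 0.00390625 + 0.00390625
= 1.0078
Since 1.0078 > 1, prefix-free code does not exist


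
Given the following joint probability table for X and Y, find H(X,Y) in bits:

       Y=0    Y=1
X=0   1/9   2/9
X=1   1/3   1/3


H(X,Y) = -Σ p(x,y) log₂ p(x,y)
  p(0,0)=1/9: -0.1111 × log₂(0.1111) = 0.3522
  p(0,1)=2/9: -0.2222 × log₂(0.2222) = 0.4822
  p(1,0)=1/3: -0.3333 × log₂(0.3333) = 0.5283
  p(1,1)=1/3: -0.3333 × log₂(0.3333) = 0.5283
H(X,Y) = 1.8911 bits


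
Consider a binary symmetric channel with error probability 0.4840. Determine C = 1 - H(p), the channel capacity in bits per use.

For BSC with error probability p:
C = 1 - H(p) where H(p) is binary entropy
H(0.4840) = -0.4840 × log₂(0.4840) - 0.5160 × log₂(0.5160)
H(p) = 0.9993
C = 1 - 0.9993 = 0.0007 bits/use


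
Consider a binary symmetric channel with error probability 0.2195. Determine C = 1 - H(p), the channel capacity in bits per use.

For BSC with error probability p:
C = 1 - H(p) where H(p) is binary entropy
H(0.2195) = -0.2195 × log₂(0.2195) - 0.7805 × log₂(0.7805)
H(p) = 0.7593
C = 1 - 0.7593 = 0.2407 bits/use


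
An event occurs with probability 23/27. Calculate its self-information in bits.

Information content I(x) = -log₂(p(x))
I = -log₂(23/27) = -log₂(0.8519)
I = 0.2313 bits


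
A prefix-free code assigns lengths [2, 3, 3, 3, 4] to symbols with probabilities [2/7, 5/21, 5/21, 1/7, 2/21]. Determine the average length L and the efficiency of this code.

Average length L = Σ p_i × l_i = 2.8095 bits
Entropy H = 2.2264 bits
Efficiency η = H/L × 100% = 79.25%


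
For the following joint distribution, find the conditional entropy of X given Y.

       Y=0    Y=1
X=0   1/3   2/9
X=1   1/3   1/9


H(X|Y) = Σ_y p(y) H(X|Y=y)
  p(Y=0) = 2/3, H(X|Y=0) = 1.0000
  p(Y=1) = 1/3, H(X|Y=1) = 0.9183
H(X|Y) = 0.6667×1.0000 + 0.3333×0.9183 = 0.9728 bits


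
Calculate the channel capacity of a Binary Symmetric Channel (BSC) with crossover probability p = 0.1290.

For BSC with error probability p:
C = 1 - H(p) where H(p) is binary entropy
H(0.1290) = -0.1290 × log₂(0.1290) - 0.8710 × log₂(0.8710)
H(p) = 0.5547
C = 1 - 0.5547 = 0.4453 bits/use


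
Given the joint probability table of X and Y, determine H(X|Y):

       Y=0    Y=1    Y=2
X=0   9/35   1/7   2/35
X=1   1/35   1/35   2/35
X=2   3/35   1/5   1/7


H(X|Y) = Σ_y p(y) H(X|Y=y)
  p(Y=0) = 13/35, H(X|Y=0) = 1.1401
  p(Y=1) = 13/35, H(X|Y=1) = 1.2957
  p(Y=2) = 9/35, H(X|Y=2) = 1.4355
H(X|Y) = 0.3714×1.1401 + 0.3714×1.2957 + 0.2571×1.4355 = 1.2739 bits


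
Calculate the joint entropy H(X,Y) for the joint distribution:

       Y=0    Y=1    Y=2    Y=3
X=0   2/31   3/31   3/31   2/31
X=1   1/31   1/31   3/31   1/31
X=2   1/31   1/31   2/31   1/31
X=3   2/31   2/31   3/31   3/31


H(X,Y) = -Σ p(x,y) log₂ p(x,y)
  p(0,0)=2/31: -0.0645 × log₂(0.0645) = 0.2551
  p(0,1)=3/31: -0.0968 × log₂(0.0968) = 0.3261
  p(0,2)=3/31: -0.0968 × log₂(0.0968) = 0.3261
  p(0,3)=2/31: -0.0645 × log₂(0.0645) = 0.2551
  p(1,0)=1/31: -0.0323 × log₂(0.0323) = 0.1598
  p(1,1)=1/31: -0.0323 × log₂(0.0323) = 0.1598
  p(1,2)=3/31: -0.0968 × log₂(0.0968) = 0.3261
  p(1,3)=1/31: -0.0323 × log₂(0.0323) = 0.1598
  p(2,0)=1/31: -0.0323 × log₂(0.0323) = 0.1598
  p(2,1)=1/31: -0.0323 × log₂(0.0323) = 0.1598
  p(2,2)=2/31: -0.0645 × log₂(0.0645) = 0.2551
  p(2,3)=1/31: -0.0323 × log₂(0.0323) = 0.1598
  p(3,0)=2/31: -0.0645 × log₂(0.0645) = 0.2551
  p(3,1)=2/31: -0.0645 × log₂(0.0645) = 0.2551
  p(3,2)=3/31: -0.0968 × log₂(0.0968) = 0.3261
  p(3,3)=3/31: -0.0968 × log₂(0.0968) = 0.3261
H(X,Y) = 3.8647 bits


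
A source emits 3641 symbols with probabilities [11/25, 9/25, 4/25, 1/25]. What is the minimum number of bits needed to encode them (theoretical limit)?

Entropy H = 1.6605 bits/symbol
Minimum bits = H × n = 1.6605 × 3641
= 6046.00 bits


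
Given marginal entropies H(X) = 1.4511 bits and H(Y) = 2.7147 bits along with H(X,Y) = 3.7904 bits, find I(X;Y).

I(X;Y) = H(X) + H(Y) - H(X,Y)
I(X;Y) = 1.4511 + 2.7147 - 3.7904 = 0.3754 bits


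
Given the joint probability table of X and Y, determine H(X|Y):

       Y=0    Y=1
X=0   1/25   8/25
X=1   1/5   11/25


H(X|Y) = Σ_y p(y) H(X|Y=y)
  p(Y=0) = 6/25, H(X|Y=0) = 0.6500
  p(Y=1) = 19/25, H(X|Y=1) = 0.9819
H(X|Y) = 0.2400×0.6500 + 0.7600×0.9819 = 0.9023 bits


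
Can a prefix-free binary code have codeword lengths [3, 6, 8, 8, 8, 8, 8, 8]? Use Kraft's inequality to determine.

Kraft inequality: Σ 2^(-l_i) ≤ 1 for prefix-free code
Calculating: 2^(-3) + 2^(-6) + 2^(-8) + 2^(-8) + 2^(-8) + 2^(-8) + 2^(-8) + 2^(-8)
= 0.125 + 0.015625 + 0.00390625 + 0.00390625 + 0.00390625 + 0.00390625 + 0.00390625 + 0.00390625
= 0.1641
Since 0.1641 ≤ 1, prefix-free code exists


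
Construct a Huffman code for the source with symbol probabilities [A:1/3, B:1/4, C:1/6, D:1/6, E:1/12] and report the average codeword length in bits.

Huffman tree construction:
Combine smallest probabilities repeatedly
Resulting codes:
  A: 11 (length 2)
  B: 01 (length 2)
  C: 101 (length 3)
  D: 00 (length 2)
  E: 100 (length 3)
Average length = Σ p(s) × length(s) = 2.2500 bits


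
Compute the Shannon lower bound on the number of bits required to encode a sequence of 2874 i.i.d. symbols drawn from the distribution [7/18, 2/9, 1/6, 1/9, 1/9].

Entropy H = 2.1473 bits/symbol
Minimum bits = H × n = 2.1473 × 2874
= 6171.48 bits


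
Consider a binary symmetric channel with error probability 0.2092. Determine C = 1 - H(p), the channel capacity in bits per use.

For BSC with error probability p:
C = 1 - H(p) where H(p) is binary entropy
H(0.2092) = -0.2092 × log₂(0.2092) - 0.7908 × log₂(0.7908)
H(p) = 0.7400
C = 1 - 0.7400 = 0.2600 bits/use


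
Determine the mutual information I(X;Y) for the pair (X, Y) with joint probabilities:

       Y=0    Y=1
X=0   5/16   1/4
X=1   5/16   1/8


H(X) = 0.9887, H(Y) = 0.9544, H(X,Y) = 1.9238
I(X;Y) = H(X) + H(Y) - H(X,Y) = 0.0193 bits


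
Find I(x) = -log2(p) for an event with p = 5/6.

Information content I(x) = -log₂(p(x))
I = -log₂(5/6) = -log₂(0.8333)
I = 0.2630 bits


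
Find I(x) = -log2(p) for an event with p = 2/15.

Information content I(x) = -log₂(p(x))
I = -log₂(2/15) = -log₂(0.1333)
I = 2.9069 bits


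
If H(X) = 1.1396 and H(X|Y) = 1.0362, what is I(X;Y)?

I(X;Y) = H(X) - H(X|Y)
I(X;Y) = 1.1396 - 1.0362 = 0.1034 bits


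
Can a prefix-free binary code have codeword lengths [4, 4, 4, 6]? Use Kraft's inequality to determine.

Kraft inequality: Σ 2^(-l_i) ≤ 1 for prefix-free code
Calculating: 2^(-4) + 2^(-4) + 2^(-4) + 2^(-6)
= 0.0625 + 0.0625 + 0.0625 + 0.015625
= 0.2031
Since 0.2031 ≤ 1, prefix-free code exists


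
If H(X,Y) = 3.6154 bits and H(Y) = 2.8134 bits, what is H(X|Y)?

Chain rule: H(X,Y) = H(X|Y) + H(Y)
H(X|Y) = H(X,Y) - H(Y) = 3.6154 - 2.8134 = 0.802 bits


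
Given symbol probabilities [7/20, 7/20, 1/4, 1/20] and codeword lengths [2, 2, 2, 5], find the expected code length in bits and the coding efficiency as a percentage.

Average length L = Σ p_i × l_i = 2.1500 bits
Entropy H = 1.7763 bits
Efficiency η = H/L × 100% = 82.62%


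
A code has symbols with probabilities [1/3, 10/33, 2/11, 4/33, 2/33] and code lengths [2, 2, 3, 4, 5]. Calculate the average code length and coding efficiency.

Average length L = Σ p_i × l_i = 2.6061 bits
Entropy H = 2.1116 bits
Efficiency η = H/L × 100% = 81.03%


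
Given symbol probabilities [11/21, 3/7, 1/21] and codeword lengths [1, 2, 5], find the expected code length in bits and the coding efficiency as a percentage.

Average length L = Σ p_i × l_i = 1.6190 bits
Entropy H = 1.2217 bits
Efficiency η = H/L × 100% = 75.46%


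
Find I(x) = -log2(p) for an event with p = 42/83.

Information content I(x) = -log₂(p(x))
I = -log₂(42/83) = -log₂(0.5060)
I = 0.9827 bits


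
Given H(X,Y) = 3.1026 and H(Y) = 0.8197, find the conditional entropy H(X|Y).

Chain rule: H(X,Y) = H(X|Y) + H(Y)
H(X|Y) = H(X,Y) - H(Y) = 3.1026 - 0.8197 = 2.2829 bits


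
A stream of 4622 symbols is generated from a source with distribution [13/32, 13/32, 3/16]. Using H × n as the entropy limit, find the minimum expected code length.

Entropy H = 1.5087 bits/symbol
Minimum bits = H × n = 1.5087 × 4622
= 6973.27 bits


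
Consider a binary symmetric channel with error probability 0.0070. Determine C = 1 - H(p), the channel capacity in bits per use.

For BSC with error probability p:
C = 1 - H(p) where H(p) is binary entropy
H(0.0070) = -0.0070 × log₂(0.0070) - 0.9930 × log₂(0.9930)
H(p) = 0.0602
C = 1 - 0.0602 = 0.9398 bits/use


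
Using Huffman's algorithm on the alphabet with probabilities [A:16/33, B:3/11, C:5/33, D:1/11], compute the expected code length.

Huffman tree construction:
Combine smallest probabilities repeatedly
Resulting codes:
  A: 0 (length 1)
  B: 11 (length 2)
  C: 101 (length 3)
  D: 100 (length 3)
Average length = Σ p(s) × length(s) = 1.7576 bits


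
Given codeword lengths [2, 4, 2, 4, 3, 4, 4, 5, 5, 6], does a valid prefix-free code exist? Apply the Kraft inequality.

Kraft inequality: Σ 2^(-l_i) ≤ 1 for prefix-free code
Calculating: 2^(-2) + 2^(-4) + 2^(-2) + 2^(-4) + 2^(-3) + 2^(-4) + 2^(-4) + 2^(-5) + 2^(-5) + 2^(-6)
= 0.25 + 0.0625 + 0.25 + 0.0625 + 0.125 + 0.0625 + 0.0625 + 0.03125 + 0.03125 + 0.015625
= 0.9531
Since 0.9531 ≤ 1, prefix-free code exists


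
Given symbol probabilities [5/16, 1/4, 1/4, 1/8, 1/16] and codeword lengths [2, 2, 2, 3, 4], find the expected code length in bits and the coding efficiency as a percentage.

Average length L = Σ p_i × l_i = 2.2500 bits
Entropy H = 2.1494 bits
Efficiency η = H/L × 100% = 95.53%


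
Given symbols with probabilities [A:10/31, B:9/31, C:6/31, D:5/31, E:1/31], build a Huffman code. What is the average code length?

Huffman tree construction:
Combine smallest probabilities repeatedly
Resulting codes:
  A: 11 (length 2)
  B: 10 (length 2)
  C: 00 (length 2)
  D: 011 (length 3)
  E: 010 (length 3)
Average length = Σ p(s) × length(s) = 2.1935 bits


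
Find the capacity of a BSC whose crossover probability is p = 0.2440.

For BSC with error probability p:
C = 1 - H(p) where H(p) is binary entropy
H(0.2440) = -0.2440 × log₂(0.2440) - 0.7560 × log₂(0.7560)
H(p) = 0.8016
C = 1 - 0.8016 = 0.1984 bits/use


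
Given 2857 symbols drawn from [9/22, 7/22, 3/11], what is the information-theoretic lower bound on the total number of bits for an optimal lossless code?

Entropy H = 1.5644 bits/symbol
Minimum bits = H × n = 1.5644 × 2857
= 4469.51 bits


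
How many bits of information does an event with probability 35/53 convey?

Information content I(x) = -log₂(p(x))
I = -log₂(35/53) = -log₂(0.6604)
I = 0.5986 bits


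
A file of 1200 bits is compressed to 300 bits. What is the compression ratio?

Compression ratio = Original / Compressed
= 1200 / 300 = 4.00:1


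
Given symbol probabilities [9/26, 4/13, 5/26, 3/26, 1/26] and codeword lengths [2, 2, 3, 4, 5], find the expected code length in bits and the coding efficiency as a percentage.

Average length L = Σ p_i × l_i = 2.5385 bits
Entropy H = 2.0507 bits
Efficiency η = H/L × 100% = 80.78%


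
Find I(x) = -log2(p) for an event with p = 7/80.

Information content I(x) = -log₂(p(x))
I = -log₂(7/80) = -log₂(0.0875)
I = 3.5146 bits


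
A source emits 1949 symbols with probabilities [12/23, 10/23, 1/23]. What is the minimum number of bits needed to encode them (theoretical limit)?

Entropy H = 1.2088 bits/symbol
Minimum bits = H × n = 1.2088 × 1949
= 2356.01 bits


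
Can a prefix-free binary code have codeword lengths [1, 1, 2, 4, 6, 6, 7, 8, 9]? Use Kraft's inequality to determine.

Kraft inequality: Σ 2^(-l_i) ≤ 1 for prefix-free code
Calculating: 2^(-1) + 2^(-1) + 2^(-2) + 2^(-4) + 2^(-6) + 2^(-6) + 2^(-7) + 2^(-8) + 2^(-9)
= 0.5 + 0.5 + 0.25 + 0.0625 + 0.015625 + 0.015625 + 0.0078125 + 0.00390625 + 0.001953125
= 1.3574
Since 1.3574 > 1, prefix-free code does not exist


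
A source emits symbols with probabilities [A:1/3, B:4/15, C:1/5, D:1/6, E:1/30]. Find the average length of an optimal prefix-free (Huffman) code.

Huffman tree construction:
Combine smallest probabilities repeatedly
Resulting codes:
  A: 11 (length 2)
  B: 10 (length 2)
  C: 00 (length 2)
  D: 011 (length 3)
  E: 010 (length 3)
Average length = Σ p(s) × length(s) = 2.2000 bits


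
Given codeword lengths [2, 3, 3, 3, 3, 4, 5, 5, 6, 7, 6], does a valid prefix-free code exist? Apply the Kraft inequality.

Kraft inequality: Σ 2^(-l_i) ≤ 1 for prefix-free code
Calculating: 2^(-2) + 2^(-3) + 2^(-3) + 2^(-3) + 2^(-3) + 2^(-4) + 2^(-5) + 2^(-5) + 2^(-6) + 2^(-7) + 2^(-6)
= 0.25 + 0.125 + 0.125 + 0.125 + 0.125 + 0.0625 + 0.03125 + 0.03125 + 0.015625 + 0.0078125 + 0.015625
= 0.9141
Since 0.9141 ≤ 1, prefix-free code exists


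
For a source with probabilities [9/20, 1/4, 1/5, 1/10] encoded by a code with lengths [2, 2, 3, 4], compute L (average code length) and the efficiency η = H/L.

Average length L = Σ p_i × l_i = 2.4000 bits
Entropy H = 1.8150 bits
Efficiency η = H/L × 100% = 75.62%


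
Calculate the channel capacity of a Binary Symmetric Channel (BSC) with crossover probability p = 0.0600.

For BSC with error probability p:
C = 1 - H(p) where H(p) is binary entropy
H(0.0600) = -0.0600 × log₂(0.0600) - 0.9400 × log₂(0.9400)
H(p) = 0.3274
C = 1 - 0.3274 = 0.6726 bits/use


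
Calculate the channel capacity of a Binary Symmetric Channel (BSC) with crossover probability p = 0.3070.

For BSC with error probability p:
C = 1 - H(p) where H(p) is binary entropy
H(0.3070) = -0.3070 × log₂(0.3070) - 0.6930 × log₂(0.6930)
H(p) = 0.8897
C = 1 - 0.8897 = 0.1103 bits/use


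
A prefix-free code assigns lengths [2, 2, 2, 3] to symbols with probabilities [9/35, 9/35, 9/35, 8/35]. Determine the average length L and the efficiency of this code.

Average length L = Σ p_i × l_i = 2.2286 bits
Entropy H = 1.9982 bits
Efficiency η = H/L × 100% = 89.66%


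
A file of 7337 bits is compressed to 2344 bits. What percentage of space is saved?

Space savings = (1 - Compressed/Original) × 100%
= (1 - 2344/7337) × 100%
= 68.05%


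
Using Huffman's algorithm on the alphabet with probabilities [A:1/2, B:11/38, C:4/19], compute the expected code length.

Huffman tree construction:
Combine smallest probabilities repeatedly
Resulting codes:
  A: 0 (length 1)
  B: 11 (length 2)
  C: 10 (length 2)
Average length = Σ p(s) × length(s) = 1.5000 bits


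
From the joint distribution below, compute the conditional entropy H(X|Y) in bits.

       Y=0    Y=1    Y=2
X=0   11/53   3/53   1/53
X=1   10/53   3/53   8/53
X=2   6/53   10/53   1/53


H(X|Y) = Σ_y p(y) H(X|Y=y)
  p(Y=0) = 27/53, H(X|Y=0) = 1.5407
  p(Y=1) = 16/53, H(X|Y=1) = 1.3294
  p(Y=2) = 10/53, H(X|Y=2) = 0.9219
H(X|Y) = 0.5094×1.5407 + 0.3019×1.3294 + 0.1887×0.9219 = 1.3602 bits


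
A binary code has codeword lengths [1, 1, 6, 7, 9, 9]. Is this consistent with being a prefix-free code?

Kraft inequality: Σ 2^(-l_i) ≤ 1 for prefix-free code
Calculating: 2^(-1) + 2^(-1) + 2^(-6) + 2^(-7) + 2^(-9) + 2^(-9)
= 0.5 + 0.5 + 0.015625 + 0.0078125 + 0.001953125 + 0.001953125
= 1.0273
Since 1.0273 > 1, prefix-free code does not exist


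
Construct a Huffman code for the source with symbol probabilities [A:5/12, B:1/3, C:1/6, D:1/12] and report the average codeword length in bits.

Huffman tree construction:
Combine smallest probabilities repeatedly
Resulting codes:
  A: 0 (length 1)
  B: 11 (length 2)
  C: 101 (length 3)
  D: 100 (length 3)
Average length = Σ p(s) × length(s) = 1.8333 bits


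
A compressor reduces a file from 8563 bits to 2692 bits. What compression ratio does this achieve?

Compression ratio = Original / Compressed
= 8563 / 2692 = 3.18:1


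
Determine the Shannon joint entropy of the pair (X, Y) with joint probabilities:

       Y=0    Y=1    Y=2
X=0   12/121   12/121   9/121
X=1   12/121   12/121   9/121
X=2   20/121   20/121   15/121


H(X,Y) = -Σ p(x,y) log₂ p(x,y)
  p(0,0)=12/121: -0.0992 × log₂(0.0992) = 0.3306
  p(0,1)=12/121: -0.0992 × log₂(0.0992) = 0.3306
  p(0,2)=9/121: -0.0744 × log₂(0.0744) = 0.2788
  p(1,0)=12/121: -0.0992 × log₂(0.0992) = 0.3306
  p(1,1)=12/121: -0.0992 × log₂(0.0992) = 0.3306
  p(1,2)=9/121: -0.0744 × log₂(0.0744) = 0.2788
  p(2,0)=20/121: -0.1653 × log₂(0.1653) = 0.4292
  p(2,1)=20/121: -0.1653 × log₂(0.1653) = 0.4292
  p(2,2)=15/121: -0.1240 × log₂(0.1240) = 0.3734
H(X,Y) = 3.1121 bits


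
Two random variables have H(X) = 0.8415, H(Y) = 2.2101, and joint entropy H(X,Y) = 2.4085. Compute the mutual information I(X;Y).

I(X;Y) = H(X) + H(Y) - H(X,Y)
I(X;Y) = 0.8415 + 2.2101 - 2.4085 = 0.6431 bits


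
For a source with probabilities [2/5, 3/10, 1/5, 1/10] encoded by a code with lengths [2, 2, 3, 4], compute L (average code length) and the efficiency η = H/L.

Average length L = Σ p_i × l_i = 2.4000 bits
Entropy H = 1.8464 bits
Efficiency η = H/L × 100% = 76.93%


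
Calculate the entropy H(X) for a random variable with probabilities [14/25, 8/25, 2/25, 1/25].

H(X) = -Σ p(x) log₂ p(x)
  -14/25 × log₂(14/25) = 0.4684
  -8/25 × log₂(8/25) = 0.5260
  -2/25 × log₂(2/25) = 0.2915
  -1/25 × log₂(1/25) = 0.1858
H(X) = 1.4717 bits


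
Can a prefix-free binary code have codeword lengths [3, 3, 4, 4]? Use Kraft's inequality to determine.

Kraft inequality: Σ 2^(-l_i) ≤ 1 for prefix-free code
Calculating: 2^(-3) + 2^(-3) + 2^(-4) + 2^(-4)
= 0.125 + 0.125 + 0.0625 + 0.0625
= 0.3750
Since 0.3750 ≤ 1, prefix-free code exists


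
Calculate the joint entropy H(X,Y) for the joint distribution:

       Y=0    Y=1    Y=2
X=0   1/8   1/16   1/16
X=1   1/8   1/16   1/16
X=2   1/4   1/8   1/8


H(X,Y) = -Σ p(x,y) log₂ p(x,y)
  p(0,0)=1/8: -0.1250 × log₂(0.1250) = 0.3750
  p(0,1)=1/16: -0.0625 × log₂(0.0625) = 0.2500
  p(0,2)=1/16: -0.0625 × log₂(0.0625) = 0.2500
  p(1,0)=1/8: -0.1250 × log₂(0.1250) = 0.3750
  p(1,1)=1/16: -0.0625 × log₂(0.0625) = 0.2500
  p(1,2)=1/16: -0.0625 × log₂(0.0625) = 0.2500
  p(2,0)=1/4: -0.2500 × log₂(0.2500) = 0.5000
  p(2,1)=1/8: -0.1250 × log₂(0.1250) = 0.3750
  p(2,2)=1/8: -0.1250 × log₂(0.1250) = 0.3750
H(X,Y) = 3.0000 bits


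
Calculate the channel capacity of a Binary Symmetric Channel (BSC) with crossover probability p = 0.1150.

For BSC with error probability p:
C = 1 - H(p) where H(p) is binary entropy
H(0.1150) = -0.1150 × log₂(0.1150) - 0.8850 × log₂(0.8850)
H(p) = 0.5148
C = 1 - 0.5148 = 0.4852 bits/use


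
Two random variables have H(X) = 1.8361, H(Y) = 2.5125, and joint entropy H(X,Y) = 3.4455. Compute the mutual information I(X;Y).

I(X;Y) = H(X) + H(Y) - H(X,Y)
I(X;Y) = 1.8361 + 2.5125 - 3.4455 = 0.9031 bits


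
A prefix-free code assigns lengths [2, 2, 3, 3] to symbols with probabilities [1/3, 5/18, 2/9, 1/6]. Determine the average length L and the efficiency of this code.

Average length L = Σ p_i × l_i = 2.3889 bits
Entropy H = 1.9547 bits
Efficiency η = H/L × 100% = 81.82%


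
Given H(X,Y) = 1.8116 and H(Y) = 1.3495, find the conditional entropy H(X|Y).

Chain rule: H(X,Y) = H(X|Y) + H(Y)
H(X|Y) = H(X,Y) - H(Y) = 1.8116 - 1.3495 = 0.4621 bits


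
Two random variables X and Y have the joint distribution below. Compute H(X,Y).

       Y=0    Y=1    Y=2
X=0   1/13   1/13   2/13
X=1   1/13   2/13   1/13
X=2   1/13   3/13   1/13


H(X,Y) = -Σ p(x,y) log₂ p(x,y)
  p(0,0)=1/13: -0.0769 × log₂(0.0769) = 0.2846
  p(0,1)=1/13: -0.0769 × log₂(0.0769) = 0.2846
  p(0,2)=2/13: -0.1538 × log₂(0.1538) = 0.4155
  p(1,0)=1/13: -0.0769 × log₂(0.0769) = 0.2846
  p(1,1)=2/13: -0.1538 × log₂(0.1538) = 0.4155
  p(1,2)=1/13: -0.0769 × log₂(0.0769) = 0.2846
  p(2,0)=1/13: -0.0769 × log₂(0.0769) = 0.2846
  p(2,1)=3/13: -0.2308 × log₂(0.2308) = 0.4882
  p(2,2)=1/13: -0.0769 × log₂(0.0769) = 0.2846
H(X,Y) = 3.0270 bits


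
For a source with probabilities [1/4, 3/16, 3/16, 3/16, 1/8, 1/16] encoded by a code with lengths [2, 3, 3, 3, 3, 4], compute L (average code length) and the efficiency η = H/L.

Average length L = Σ p_i × l_i = 2.8125 bits
Entropy H = 2.4835 bits
Efficiency η = H/L × 100% = 88.30%


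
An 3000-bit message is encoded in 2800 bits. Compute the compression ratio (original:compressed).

Compression ratio = Original / Compressed
= 3000 / 2800 = 1.07:1


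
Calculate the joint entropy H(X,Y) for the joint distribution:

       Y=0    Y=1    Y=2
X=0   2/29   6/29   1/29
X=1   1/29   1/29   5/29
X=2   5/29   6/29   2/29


H(X,Y) = -Σ p(x,y) log₂ p(x,y)
  p(0,0)=2/29: -0.0690 × log₂(0.0690) = 0.2661
  p(0,1)=6/29: -0.2069 × log₂(0.2069) = 0.4703
  p(0,2)=1/29: -0.0345 × log₂(0.0345) = 0.1675
  p(1,0)=1/29: -0.0345 × log₂(0.0345) = 0.1675
  p(1,1)=1/29: -0.0345 × log₂(0.0345) = 0.1675
  p(1,2)=5/29: -0.1724 × log₂(0.1724) = 0.4373
  p(2,0)=5/29: -0.1724 × log₂(0.1724) = 0.4373
  p(2,1)=6/29: -0.2069 × log₂(0.2069) = 0.4703
  p(2,2)=2/29: -0.0690 × log₂(0.0690) = 0.2661
H(X,Y) = 2.8497 bits


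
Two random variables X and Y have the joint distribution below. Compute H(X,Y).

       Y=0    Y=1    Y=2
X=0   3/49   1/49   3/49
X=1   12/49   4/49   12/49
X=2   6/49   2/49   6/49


H(X,Y) = -Σ p(x,y) log₂ p(x,y)
  p(0,0)=3/49: -0.0612 × log₂(0.0612) = 0.2467
  p(0,1)=1/49: -0.0204 × log₂(0.0204) = 0.1146
  p(0,2)=3/49: -0.0612 × log₂(0.0612) = 0.2467
  p(1,0)=12/49: -0.2449 × log₂(0.2449) = 0.4971
  p(1,1)=4/49: -0.0816 × log₂(0.0816) = 0.2951
  p(1,2)=12/49: -0.2449 × log₂(0.2449) = 0.4971
  p(2,0)=6/49: -0.1224 × log₂(0.1224) = 0.3710
  p(2,1)=2/49: -0.0408 × log₂(0.0408) = 0.1884
  p(2,2)=6/49: -0.1224 × log₂(0.1224) = 0.3710
H(X,Y) = 2.8276 bits


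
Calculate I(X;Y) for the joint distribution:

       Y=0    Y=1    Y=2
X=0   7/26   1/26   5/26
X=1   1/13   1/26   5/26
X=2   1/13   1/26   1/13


H(X) = 1.4806, H(Y) = 1.3994, H(X,Y) = 2.8208
I(X;Y) = H(X) + H(Y) - H(X,Y) = 0.0592 bits


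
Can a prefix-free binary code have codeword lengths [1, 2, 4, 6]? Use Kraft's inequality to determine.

Kraft inequality: Σ 2^(-l_i) ≤ 1 for prefix-free code
Calculating: 2^(-1) + 2^(-2) + 2^(-4) + 2^(-6)
= 0.5 + 0.25 + 0.0625 + 0.015625
= 0.8281
Since 0.8281 ≤ 1, prefix-free code exists


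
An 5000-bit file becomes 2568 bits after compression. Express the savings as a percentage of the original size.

Space savings = (1 - Compressed/Original) × 100%
= (1 - 2568/5000) × 100%
= 48.64%


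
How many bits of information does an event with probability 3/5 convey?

Information content I(x) = -log₂(p(x))
I = -log₂(3/5) = -log₂(0.6000)
I = 0.7370 bits


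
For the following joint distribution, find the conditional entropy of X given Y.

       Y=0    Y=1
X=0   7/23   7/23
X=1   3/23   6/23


H(X|Y) = Σ_y p(y) H(X|Y=y)
  p(Y=0) = 10/23, H(X|Y=0) = 0.8813
  p(Y=1) = 13/23, H(X|Y=1) = 0.9957
H(X|Y) = 0.4348×0.8813 + 0.5652×0.9957 = 0.9460 bits


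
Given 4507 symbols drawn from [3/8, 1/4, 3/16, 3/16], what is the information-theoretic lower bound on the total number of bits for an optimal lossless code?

Entropy H = 1.9363 bits/symbol
Minimum bits = H × n = 1.9363 × 4507
= 8726.81 bits


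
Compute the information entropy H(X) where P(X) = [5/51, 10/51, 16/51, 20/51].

H(X) = -Σ p(x) log₂ p(x)
  -5/51 × log₂(5/51) = 0.3285
  -10/51 × log₂(10/51) = 0.4609
  -16/51 × log₂(16/51) = 0.5247
  -20/51 × log₂(20/51) = 0.5296
H(X) = 1.8437 bits


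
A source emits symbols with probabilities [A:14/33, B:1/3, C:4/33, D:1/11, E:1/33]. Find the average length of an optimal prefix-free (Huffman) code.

Huffman tree construction:
Combine smallest probabilities repeatedly
Resulting codes:
  A: 0 (length 1)
  B: 11 (length 2)
  C: 100 (length 3)
  D: 1011 (length 4)
  E: 1010 (length 4)
Average length = Σ p(s) × length(s) = 1.9394 bits


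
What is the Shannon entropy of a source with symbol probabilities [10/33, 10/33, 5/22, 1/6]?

H(X) = -Σ p(x) log₂ p(x)
  -10/33 × log₂(10/33) = 0.5220
  -10/33 × log₂(10/33) = 0.5220
  -5/22 × log₂(5/22) = 0.4858
  -1/6 × log₂(1/6) = 0.4308
H(X) = 1.9605 bits


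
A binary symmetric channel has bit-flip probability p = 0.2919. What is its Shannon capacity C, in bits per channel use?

For BSC with error probability p:
C = 1 - H(p) where H(p) is binary entropy
H(0.2919) = -0.2919 × log₂(0.2919) - 0.7081 × log₂(0.7081)
H(p) = 0.8712
C = 1 - 0.8712 = 0.1288 bits/use


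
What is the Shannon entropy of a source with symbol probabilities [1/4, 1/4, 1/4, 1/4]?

H(X) = -Σ p(x) log₂ p(x)
  -1/4 × log₂(1/4) = 0.5000
  -1/4 × log₂(1/4) = 0.5000
  -1/4 × log₂(1/4) = 0.5000
  -1/4 × log₂(1/4) = 0.5000
H(X) = 2.0000 bits


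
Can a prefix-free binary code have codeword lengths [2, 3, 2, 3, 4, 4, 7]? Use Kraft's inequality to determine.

Kraft inequality: Σ 2^(-l_i) ≤ 1 for prefix-free code
Calculating: 2^(-2) + 2^(-3) + 2^(-2) + 2^(-3) + 2^(-4) + 2^(-4) + 2^(-7)
= 0.25 + 0.125 + 0.25 + 0.125 + 0.0625 + 0.0625 + 0.0078125
= 0.8828
Since 0.8828 ≤ 1, prefix-free code exists


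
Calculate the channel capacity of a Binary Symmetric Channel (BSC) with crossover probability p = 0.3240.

For BSC with error probability p:
C = 1 - H(p) where H(p) is binary entropy
H(0.3240) = -0.3240 × log₂(0.3240) - 0.6760 × log₂(0.6760)
H(p) = 0.9087
C = 1 - 0.9087 = 0.0913 bits/use


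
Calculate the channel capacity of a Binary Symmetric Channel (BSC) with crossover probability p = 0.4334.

For BSC with error probability p:
C = 1 - H(p) where H(p) is binary entropy
H(0.4334) = -0.4334 × log₂(0.4334) - 0.5666 × log₂(0.5666)
H(p) = 0.9872
C = 1 - 0.9872 = 0.0128 bits/use


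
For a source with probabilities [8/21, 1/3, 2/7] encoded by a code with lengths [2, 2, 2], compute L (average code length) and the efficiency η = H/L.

Average length L = Σ p_i × l_i = 2.0000 bits
Entropy H = 1.5751 bits
Efficiency η = H/L × 100% = 78.76%


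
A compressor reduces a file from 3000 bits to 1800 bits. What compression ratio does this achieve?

Compression ratio = Original / Compressed
= 3000 / 1800 = 1.67:1


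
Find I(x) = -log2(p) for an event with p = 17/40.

Information content I(x) = -log₂(p(x))
I = -log₂(17/40) = -log₂(0.4250)
I = 1.2345 bits


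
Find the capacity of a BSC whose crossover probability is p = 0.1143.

For BSC with error probability p:
C = 1 - H(p) where H(p) is binary entropy
H(0.1143) = -0.1143 × log₂(0.1143) - 0.8857 × log₂(0.8857)
H(p) = 0.5128
C = 1 - 0.5128 = 0.4872 bits/use


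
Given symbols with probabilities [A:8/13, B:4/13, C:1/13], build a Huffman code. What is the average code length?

Huffman tree construction:
Combine smallest probabilities repeatedly
Resulting codes:
  A: 1 (length 1)
  B: 01 (length 2)
  C: 00 (length 2)
Average length = Σ p(s) × length(s) = 1.3846 bits


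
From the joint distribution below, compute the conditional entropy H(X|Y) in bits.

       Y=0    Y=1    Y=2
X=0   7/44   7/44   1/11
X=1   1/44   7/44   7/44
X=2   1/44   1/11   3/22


H(X|Y) = Σ_y p(y) H(X|Y=y)
  p(Y=0) = 9/44, H(X|Y=0) = 0.9864
  p(Y=1) = 9/22, H(X|Y=1) = 1.5420
  p(Y=2) = 17/44, H(X|Y=2) = 1.5486
H(X|Y) = 0.2045×0.9864 + 0.4091×1.5420 + 0.3864×1.5486 = 1.4309 bits


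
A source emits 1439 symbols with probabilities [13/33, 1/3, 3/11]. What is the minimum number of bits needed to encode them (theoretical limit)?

Entropy H = 1.5690 bits/symbol
Minimum bits = H × n = 1.5690 × 1439
= 2257.76 bits


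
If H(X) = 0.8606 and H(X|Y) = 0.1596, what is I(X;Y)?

I(X;Y) = H(X) - H(X|Y)
I(X;Y) = 0.8606 - 0.1596 = 0.701 bits


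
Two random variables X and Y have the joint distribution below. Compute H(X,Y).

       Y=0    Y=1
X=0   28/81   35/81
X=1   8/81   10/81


H(X,Y) = -Σ p(x,y) log₂ p(x,y)
  p(0,0)=28/81: -0.3457 × log₂(0.3457) = 0.5298
  p(0,1)=35/81: -0.4321 × log₂(0.4321) = 0.5231
  p(1,0)=8/81: -0.0988 × log₂(0.0988) = 0.3299
  p(1,1)=10/81: -0.1235 × log₂(0.1235) = 0.3726
H(X,Y) = 1.7553 bits


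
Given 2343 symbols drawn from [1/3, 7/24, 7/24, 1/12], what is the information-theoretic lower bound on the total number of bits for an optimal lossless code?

Entropy H = 1.8640 bits/symbol
Minimum bits = H × n = 1.8640 × 2343
= 4367.36 bits


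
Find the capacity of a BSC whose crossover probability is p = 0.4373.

For BSC with error probability p:
C = 1 - H(p) where H(p) is binary entropy
H(0.4373) = -0.4373 × log₂(0.4373) - 0.5627 × log₂(0.5627)
H(p) = 0.9886
C = 1 - 0.9886 = 0.0114 bits/use


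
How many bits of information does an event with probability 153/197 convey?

Information content I(x) = -log₂(p(x))
I = -log₂(153/197) = -log₂(0.7766)
I = 0.3647 bits


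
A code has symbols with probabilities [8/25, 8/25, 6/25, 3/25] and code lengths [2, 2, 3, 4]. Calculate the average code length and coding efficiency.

Average length L = Σ p_i × l_i = 2.4800 bits
Entropy H = 1.9133 bits
Efficiency η = H/L × 100% = 77.15%


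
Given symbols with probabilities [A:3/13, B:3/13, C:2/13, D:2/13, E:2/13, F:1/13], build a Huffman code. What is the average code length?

Huffman tree construction:
Combine smallest probabilities repeatedly
Resulting codes:
  A: 00 (length 2)
  B: 01 (length 2)
  C: 101 (length 3)
  D: 110 (length 3)
  E: 111 (length 3)
  F: 100 (length 3)
Average length = Σ p(s) × length(s) = 2.5385 bits


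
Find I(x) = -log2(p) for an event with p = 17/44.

Information content I(x) = -log₂(p(x))
I = -log₂(17/44) = -log₂(0.3864)
I = 1.3720 bits


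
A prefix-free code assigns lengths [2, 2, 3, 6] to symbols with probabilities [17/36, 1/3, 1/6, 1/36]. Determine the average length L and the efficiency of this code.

Average length L = Σ p_i × l_i = 2.2778 bits
Entropy H = 1.6139 bits
Efficiency η = H/L × 100% = 70.86%


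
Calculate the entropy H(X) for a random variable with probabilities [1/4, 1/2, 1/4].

H(X) = -Σ p(x) log₂ p(x)
  -1/4 × log₂(1/4) = 0.5000
  -1/2 × log₂(1/2) = 0.5000
  -1/4 × log₂(1/4) = 0.5000
H(X) = 1.5000 bits


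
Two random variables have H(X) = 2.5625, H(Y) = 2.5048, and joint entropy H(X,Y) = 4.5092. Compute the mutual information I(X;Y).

I(X;Y) = H(X) + H(Y) - H(X,Y)
I(X;Y) = 2.5625 + 2.5048 - 4.5092 = 0.5581 bits


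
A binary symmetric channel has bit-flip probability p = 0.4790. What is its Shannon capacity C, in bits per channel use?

For BSC with error probability p:
C = 1 - H(p) where H(p) is binary entropy
H(0.4790) = -0.4790 × log₂(0.4790) - 0.5210 × log₂(0.5210)
H(p) = 0.9987
C = 1 - 0.9987 = 0.0013 bits/use


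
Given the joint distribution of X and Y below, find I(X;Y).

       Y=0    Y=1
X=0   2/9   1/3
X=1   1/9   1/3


H(X) = 0.9911, H(Y) = 0.9183, H(X,Y) = 1.8911
I(X;Y) = H(X) + H(Y) - H(X,Y) = 0.0183 bits


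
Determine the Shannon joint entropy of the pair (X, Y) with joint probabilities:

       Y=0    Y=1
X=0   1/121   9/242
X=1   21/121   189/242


H(X,Y) = -Σ p(x,y) log₂ p(x,y)
  p(0,0)=1/121: -0.0083 × log₂(0.0083) = 0.0572
  p(0,1)=9/242: -0.0372 × log₂(0.0372) = 0.1766
  p(1,0)=21/121: -0.1736 × log₂(0.1736) = 0.4385
  p(1,1)=189/242: -0.7810 × log₂(0.7810) = 0.2785
H(X,Y) = 0.9508 bits


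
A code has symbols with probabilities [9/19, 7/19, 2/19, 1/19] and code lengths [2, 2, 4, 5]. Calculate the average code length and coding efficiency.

Average length L = Σ p_i × l_i = 2.3684 bits
Entropy H = 1.6068 bits
Efficiency η = H/L × 100% = 67.84%


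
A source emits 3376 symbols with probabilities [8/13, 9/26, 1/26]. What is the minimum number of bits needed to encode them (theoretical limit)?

Entropy H = 1.1416 bits/symbol
Minimum bits = H × n = 1.1416 × 3376
= 3854.11 bits


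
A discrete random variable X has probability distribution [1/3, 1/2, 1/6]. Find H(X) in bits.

H(X) = -Σ p(x) log₂ p(x)
  -1/3 × log₂(1/3) = 0.5283
  -1/2 × log₂(1/2) = 0.5000
  -1/6 × log₂(1/6) = 0.4308
H(X) = 1.4591 bits


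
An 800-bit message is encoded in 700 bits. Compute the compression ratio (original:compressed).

Compression ratio = Original / Compressed
= 800 / 700 = 1.14:1


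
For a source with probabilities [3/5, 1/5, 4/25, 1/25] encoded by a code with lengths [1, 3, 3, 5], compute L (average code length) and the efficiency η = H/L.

Average length L = Σ p_i × l_i = 1.8800 bits
Entropy H = 1.5153 bits
Efficiency η = H/L × 100% = 80.60%


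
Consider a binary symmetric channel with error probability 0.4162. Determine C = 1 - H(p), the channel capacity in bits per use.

For BSC with error probability p:
C = 1 - H(p) where H(p) is binary entropy
H(0.4162) = -0.4162 × log₂(0.4162) - 0.5838 × log₂(0.5838)
H(p) = 0.9796
C = 1 - 0.9796 = 0.0204 bits/use


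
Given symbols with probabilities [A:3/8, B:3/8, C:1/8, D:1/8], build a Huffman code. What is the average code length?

Huffman tree construction:
Combine smallest probabilities repeatedly
Resulting codes:
  A: 11 (length 2)
  B: 0 (length 1)
  C: 100 (length 3)
  D: 101 (length 3)
Average length = Σ p(s) × length(s) = 1.8750 bits


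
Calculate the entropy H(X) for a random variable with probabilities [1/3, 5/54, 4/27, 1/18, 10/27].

H(X) = -Σ p(x) log₂ p(x)
  -1/3 × log₂(1/3) = 0.5283
  -5/54 × log₂(5/54) = 0.3179
  -4/27 × log₂(4/27) = 0.4081
  -1/18 × log₂(1/18) = 0.2317
  -10/27 × log₂(10/27) = 0.5307
H(X) = 2.0167 bits


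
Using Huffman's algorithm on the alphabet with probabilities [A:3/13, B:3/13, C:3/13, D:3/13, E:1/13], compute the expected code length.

Huffman tree construction:
Combine smallest probabilities repeatedly
Resulting codes:
  A: 111 (length 3)
  B: 00 (length 2)
  C: 01 (length 2)
  D: 10 (length 2)
  E: 110 (length 3)
Average length = Σ p(s) × length(s) = 2.3077 bits


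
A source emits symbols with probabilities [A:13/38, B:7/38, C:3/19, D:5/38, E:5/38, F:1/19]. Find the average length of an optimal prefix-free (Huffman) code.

Huffman tree construction:
Combine smallest probabilities repeatedly
Resulting codes:
  A: 11 (length 2)
  B: 00 (length 2)
  C: 101 (length 3)
  D: 011 (length 3)
  E: 100 (length 3)
  F: 010 (length 3)
Average length = Σ p(s) × length(s) = 2.4737 bits


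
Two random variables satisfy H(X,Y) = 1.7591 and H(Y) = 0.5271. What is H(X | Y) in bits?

Chain rule: H(X,Y) = H(X|Y) + H(Y)
H(X|Y) = H(X,Y) - H(Y) = 1.7591 - 0.5271 = 1.232 bits


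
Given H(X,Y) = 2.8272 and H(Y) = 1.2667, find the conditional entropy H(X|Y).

Chain rule: H(X,Y) = H(X|Y) + H(Y)
H(X|Y) = H(X,Y) - H(Y) = 2.8272 - 1.2667 = 1.5605 bits


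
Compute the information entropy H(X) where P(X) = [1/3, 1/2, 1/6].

H(X) = -Σ p(x) log₂ p(x)
  -1/3 × log₂(1/3) = 0.5283
  -1/2 × log₂(1/2) = 0.5000
  -1/6 × log₂(1/6) = 0.4308
H(X) = 1.4591 bits


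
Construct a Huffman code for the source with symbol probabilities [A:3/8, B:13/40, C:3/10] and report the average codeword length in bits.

Huffman tree construction:
Combine smallest probabilities repeatedly
Resulting codes:
  A: 0 (length 1)
  B: 11 (length 2)
  C: 10 (length 2)
Average length = Σ p(s) × length(s) = 1.6250 bits


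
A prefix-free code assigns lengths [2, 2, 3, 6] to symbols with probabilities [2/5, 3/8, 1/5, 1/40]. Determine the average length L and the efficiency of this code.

Average length L = Σ p_i × l_i = 2.3000 bits
Entropy H = 1.6568 bits
Efficiency η = H/L × 100% = 72.04%


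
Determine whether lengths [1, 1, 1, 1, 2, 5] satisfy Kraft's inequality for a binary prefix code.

Kraft inequality: Σ 2^(-l_i) ≤ 1 for prefix-free code
Calculating: 2^(-1) + 2^(-1) + 2^(-1) + 2^(-1) + 2^(-2) + 2^(-5)
= 0.5 + 0.5 + 0.5 + 0.5 + 0.25 + 0.03125
= 2.2812
Since 2.2812 > 1, prefix-free code does not exist


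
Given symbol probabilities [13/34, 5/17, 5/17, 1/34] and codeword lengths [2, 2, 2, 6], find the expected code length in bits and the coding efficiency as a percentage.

Average length L = Σ p_i × l_i = 2.1176 bits
Entropy H = 1.7185 bits
Efficiency η = H/L × 100% = 81.15%


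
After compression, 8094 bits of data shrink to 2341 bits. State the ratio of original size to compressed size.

Compression ratio = Original / Compressed
= 8094 / 2341 = 3.46:1


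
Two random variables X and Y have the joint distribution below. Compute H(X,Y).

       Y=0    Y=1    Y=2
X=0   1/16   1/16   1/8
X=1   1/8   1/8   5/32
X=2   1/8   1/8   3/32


H(X,Y) = -Σ p(x,y) log₂ p(x,y)
  p(0,0)=1/16: -0.0625 × log₂(0.0625) = 0.2500
  p(0,1)=1/16: -0.0625 × log₂(0.0625) = 0.2500
  p(0,2)=1/8: -0.1250 × log₂(0.1250) = 0.3750
  p(1,0)=1/8: -0.1250 × log₂(0.1250) = 0.3750
  p(1,1)=1/8: -0.1250 × log₂(0.1250) = 0.3750
  p(1,2)=5/32: -0.1562 × log₂(0.1562) = 0.4184
  p(2,0)=1/8: -0.1250 × log₂(0.1250) = 0.3750
  p(2,1)=1/8: -0.1250 × log₂(0.1250) = 0.3750
  p(2,2)=3/32: -0.0938 × log₂(0.0938) = 0.3202
H(X,Y) = 3.1136 bits


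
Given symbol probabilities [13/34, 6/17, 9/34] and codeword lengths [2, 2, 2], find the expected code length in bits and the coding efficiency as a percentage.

Average length L = Σ p_i × l_i = 2.0000 bits
Entropy H = 1.5682 bits
Efficiency η = H/L × 100% = 78.41%
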